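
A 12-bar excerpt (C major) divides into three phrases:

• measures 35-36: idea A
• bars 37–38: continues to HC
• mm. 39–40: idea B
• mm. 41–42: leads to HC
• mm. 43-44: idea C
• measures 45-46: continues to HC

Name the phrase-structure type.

The final phrase closes with a half cadence, which is not stronger than the preceding half cadence; the 3 phrases lack an overall antecedent–consequent design and so form a phrase group.

phrase group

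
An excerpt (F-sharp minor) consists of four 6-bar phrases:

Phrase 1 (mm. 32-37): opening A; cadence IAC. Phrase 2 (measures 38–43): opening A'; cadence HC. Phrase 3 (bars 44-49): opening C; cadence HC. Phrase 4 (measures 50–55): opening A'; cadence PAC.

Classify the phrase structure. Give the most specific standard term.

contrasting double period

Four phrases in two halves: the first half (measures 32-43) ends with a half cadence, the second (measures 44–55) with a perfect authentic cadence — a large antecedent–consequent pair, i.e. a double period.
Phrase 3 begins with different material from phrase 1, making it contrasting.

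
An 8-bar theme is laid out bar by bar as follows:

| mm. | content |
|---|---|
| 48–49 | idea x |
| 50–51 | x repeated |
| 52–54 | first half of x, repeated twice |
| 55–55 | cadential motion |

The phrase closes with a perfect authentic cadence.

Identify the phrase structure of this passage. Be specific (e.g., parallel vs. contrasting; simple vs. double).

sentence

Basic idea (mm. 48-49) + its repetition (bars 50-51) form the presentation; fragmentation and cadence (mm. 52-55) form the continuation — the 8-bar whole is a sentence.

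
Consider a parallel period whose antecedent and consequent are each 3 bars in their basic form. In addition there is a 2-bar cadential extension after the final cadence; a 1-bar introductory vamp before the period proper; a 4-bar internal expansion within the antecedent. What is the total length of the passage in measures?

Basic parallel period: 3 + 3 = 6 bars.
6 (basic form) + 2 (cadential extension) + 1 (introduction) + 4 (internal expansion) = 13.

13 measures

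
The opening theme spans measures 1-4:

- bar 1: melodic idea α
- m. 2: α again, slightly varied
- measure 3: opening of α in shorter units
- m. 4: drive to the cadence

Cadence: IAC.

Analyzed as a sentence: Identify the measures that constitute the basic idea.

measures 1–1

The presentation of a sentence is the basic idea (m. 1) plus its repetition (bar 2); the basic idea is therefore measure 1.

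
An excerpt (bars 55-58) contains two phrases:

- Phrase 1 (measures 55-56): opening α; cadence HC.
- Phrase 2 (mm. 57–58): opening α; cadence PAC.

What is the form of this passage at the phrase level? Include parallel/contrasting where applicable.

parallel period

Phrase 1 ends with a half cadence (weaker) and phrase 2 with a perfect authentic cadence (stronger): antecedent + consequent = a period.
The two phrases open with the same material (α / α), so the period is parallel.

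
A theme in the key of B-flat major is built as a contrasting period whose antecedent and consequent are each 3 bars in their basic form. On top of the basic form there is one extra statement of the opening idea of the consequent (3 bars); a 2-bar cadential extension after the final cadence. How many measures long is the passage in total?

Basic contrasting period: 3 + 3 = 6 bars.
6 (basic form) + 3 (extra statement) + 2 (cadential extension) = 11.

11 measures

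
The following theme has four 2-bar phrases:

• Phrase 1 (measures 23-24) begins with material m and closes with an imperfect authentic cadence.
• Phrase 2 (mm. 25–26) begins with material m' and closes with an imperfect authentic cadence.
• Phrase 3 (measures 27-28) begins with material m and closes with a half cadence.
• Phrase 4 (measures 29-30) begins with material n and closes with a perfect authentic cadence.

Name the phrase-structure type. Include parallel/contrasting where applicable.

parallel double period

Four phrases in two halves: the first half (mm. 23-26) ends with an imperfect authentic cadence, the second (mm. 27–30) with a perfect authentic cadence — a large antecedent–consequent pair, i.e. a double period.
Phrase 3 begins with the same material as phrase 1, making it parallel.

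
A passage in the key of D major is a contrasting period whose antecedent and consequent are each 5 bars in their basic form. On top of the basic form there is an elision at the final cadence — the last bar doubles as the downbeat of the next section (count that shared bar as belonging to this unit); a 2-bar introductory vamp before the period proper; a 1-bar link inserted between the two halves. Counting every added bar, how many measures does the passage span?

13 measures

Basic contrasting period: 5 + 5 = 10 bars.
10 (basic form) + 2 (introduction) + 1 (link) = 13.
The elision shares a bar with the next section but does not change this unit's count.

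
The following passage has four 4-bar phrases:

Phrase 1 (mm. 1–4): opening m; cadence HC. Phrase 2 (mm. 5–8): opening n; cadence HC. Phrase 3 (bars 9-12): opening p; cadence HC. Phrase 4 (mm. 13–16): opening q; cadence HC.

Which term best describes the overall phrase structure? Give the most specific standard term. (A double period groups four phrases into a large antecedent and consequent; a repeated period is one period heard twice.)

Phrase 4 ends with a half cadence, no stronger than phrase 2's half cadence, so the four phrases do not form a double period; nor do phrases 3–4 duplicate 1–2, so it is not a repeated period. With no phrase reaching a conclusive cadence, the passage is a phrase group.

phrase group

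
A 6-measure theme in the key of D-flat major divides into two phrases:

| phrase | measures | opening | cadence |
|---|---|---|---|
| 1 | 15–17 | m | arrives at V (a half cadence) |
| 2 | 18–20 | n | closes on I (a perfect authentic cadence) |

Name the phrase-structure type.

Phrase 1 ends with a half cadence (weaker) and phrase 2 with a perfect authentic cadence (stronger): antecedent + consequent = a period.
The two phrases open with different material (m / n), so the period is contrasting.

contrasting period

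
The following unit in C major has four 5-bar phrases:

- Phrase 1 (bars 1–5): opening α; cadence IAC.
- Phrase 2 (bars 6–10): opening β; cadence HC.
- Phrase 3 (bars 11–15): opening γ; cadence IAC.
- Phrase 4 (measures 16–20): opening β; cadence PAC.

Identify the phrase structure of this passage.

Four phrases in two halves: the first half (mm. 1–10) ends with a half cadence, the second (measures 11–20) with a perfect authentic cadence — a large antecedent–consequent pair, i.e. a double period.
Phrase 3 begins with different material from phrase 1, making it contrasting.

contrasting double period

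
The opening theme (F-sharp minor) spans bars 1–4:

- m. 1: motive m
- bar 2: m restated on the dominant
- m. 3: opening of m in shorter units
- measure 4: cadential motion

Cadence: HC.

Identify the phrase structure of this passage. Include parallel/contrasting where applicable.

Basic idea (measure 1) + its repetition (measure 2) form the presentation; fragmentation and cadence (mm. 3-4) form the continuation — the 4-bar whole is a sentence.

sentence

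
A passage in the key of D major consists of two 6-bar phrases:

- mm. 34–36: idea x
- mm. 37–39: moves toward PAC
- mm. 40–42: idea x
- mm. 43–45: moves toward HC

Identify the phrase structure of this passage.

phrase group

The second phrase closes with a half cadence, which is not stronger than the first phrase's perfect authentic cadence; without a weak→strong cadential pair there is no antecedent–consequent relationship, so this is a phrase group rather than a period.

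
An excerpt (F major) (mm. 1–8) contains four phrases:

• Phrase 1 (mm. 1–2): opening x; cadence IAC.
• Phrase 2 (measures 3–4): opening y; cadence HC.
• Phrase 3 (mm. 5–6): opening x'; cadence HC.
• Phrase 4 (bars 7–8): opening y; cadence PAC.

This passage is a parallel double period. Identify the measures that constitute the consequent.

In a double period the four phrases pair into a large antecedent (phrases 1–2, ending half cadence) and a large consequent (phrases 3–4, ending perfect authentic cadence). The consequent spans measures 5-8.

measures 5–8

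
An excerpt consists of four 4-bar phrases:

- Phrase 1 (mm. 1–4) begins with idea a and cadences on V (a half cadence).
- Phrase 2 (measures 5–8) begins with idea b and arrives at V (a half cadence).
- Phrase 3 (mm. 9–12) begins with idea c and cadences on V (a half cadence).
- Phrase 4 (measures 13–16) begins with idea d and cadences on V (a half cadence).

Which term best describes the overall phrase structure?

phrase group

Phrase 4 ends with a half cadence, no stronger than phrase 2's half cadence, so the four phrases do not form a double period; nor do phrases 3–4 duplicate 1–2, so it is not a repeated period. With no phrase reaching a conclusive cadence, the passage is a phrase group.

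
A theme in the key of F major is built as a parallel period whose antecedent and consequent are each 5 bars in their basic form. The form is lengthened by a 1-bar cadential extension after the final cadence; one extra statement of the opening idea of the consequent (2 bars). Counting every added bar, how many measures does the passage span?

13 measures

Basic parallel period: 5 + 5 = 10 bars.
10 (basic form) + 1 (cadential extension) + 2 (extra statement) = 13.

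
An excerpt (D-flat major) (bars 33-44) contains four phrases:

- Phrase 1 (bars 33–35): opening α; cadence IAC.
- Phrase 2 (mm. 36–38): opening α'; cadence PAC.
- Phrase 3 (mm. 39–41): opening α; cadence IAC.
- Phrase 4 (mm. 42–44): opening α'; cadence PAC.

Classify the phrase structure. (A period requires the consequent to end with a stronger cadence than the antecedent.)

repeated period

The cadence pattern IAC–PAC–IAC–PAC is weak–strong twice, and phrases 3–4 restate phrases 1–2: a period heard twice, not a double period (which would end weakly at phrase 2).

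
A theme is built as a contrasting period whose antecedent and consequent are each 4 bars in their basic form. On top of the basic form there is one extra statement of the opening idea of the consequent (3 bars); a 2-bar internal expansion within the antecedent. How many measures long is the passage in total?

Basic contrasting period: 4 + 4 = 8 bars.
8 (basic form) + 3 (extra statement) + 2 (internal expansion) = 13.

13 measures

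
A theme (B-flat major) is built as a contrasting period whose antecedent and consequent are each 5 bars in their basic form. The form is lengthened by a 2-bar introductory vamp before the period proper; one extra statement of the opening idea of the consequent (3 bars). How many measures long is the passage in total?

Basic contrasting period: 5 + 5 = 10 bars.
10 (basic form) + 2 (introduction) + 3 (extra statement) = 15.

15 measures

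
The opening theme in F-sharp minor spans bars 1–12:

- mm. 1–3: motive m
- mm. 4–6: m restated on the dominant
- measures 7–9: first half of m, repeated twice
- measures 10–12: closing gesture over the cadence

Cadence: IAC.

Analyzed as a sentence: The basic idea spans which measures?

The presentation of a sentence is the basic idea (measures 1-3) plus its repetition (bars 4-6); the basic idea is therefore mm. 1–3.

measures 1–3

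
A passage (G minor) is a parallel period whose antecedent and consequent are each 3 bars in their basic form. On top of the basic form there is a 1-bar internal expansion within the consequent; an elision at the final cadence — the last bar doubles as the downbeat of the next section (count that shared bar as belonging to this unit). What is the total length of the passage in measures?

Basic parallel period: 3 + 3 = 6 bars.
6 (basic form) + 1 (internal expansion) = 7.
The elision shares a bar with the next section but does not change this unit's count.

7 measures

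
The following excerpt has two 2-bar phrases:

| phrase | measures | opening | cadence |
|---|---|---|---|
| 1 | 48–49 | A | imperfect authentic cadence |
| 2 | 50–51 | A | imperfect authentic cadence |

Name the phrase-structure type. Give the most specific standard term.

repeated phrase

Both phrases have the same opening (A) and the same cadence (imperfect authentic cadence): the second is a restatement, not a consequent, so this is a repeated phrase rather than a period.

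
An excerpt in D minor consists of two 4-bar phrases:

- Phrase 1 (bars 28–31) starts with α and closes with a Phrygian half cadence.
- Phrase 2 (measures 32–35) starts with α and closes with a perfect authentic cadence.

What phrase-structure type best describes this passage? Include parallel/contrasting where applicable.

parallel period

Phrase 1 ends with a Phrygian half cadence (weaker) and phrase 2 with a perfect authentic cadence (stronger): antecedent + consequent = a period.
The two phrases open with the same material (α / α), so the period is parallel.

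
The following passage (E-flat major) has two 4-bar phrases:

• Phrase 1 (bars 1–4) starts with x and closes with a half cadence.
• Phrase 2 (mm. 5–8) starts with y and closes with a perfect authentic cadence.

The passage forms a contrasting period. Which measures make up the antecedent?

measures 1–4

The phrase ending with the weaker cadence (half cadence) is the antecedent; the one ending more conclusively (perfect authentic cadence) is the consequent. The antecedent is measures 1–4.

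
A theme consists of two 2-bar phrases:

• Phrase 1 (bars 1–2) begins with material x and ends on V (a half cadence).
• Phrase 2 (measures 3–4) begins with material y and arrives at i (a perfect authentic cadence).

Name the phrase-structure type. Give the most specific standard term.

contrasting period

Phrase 1 ends with a half cadence (weaker) and phrase 2 with a perfect authentic cadence (stronger): antecedent + consequent = a period.
The two phrases open with different material (x / y), so the period is contrasting.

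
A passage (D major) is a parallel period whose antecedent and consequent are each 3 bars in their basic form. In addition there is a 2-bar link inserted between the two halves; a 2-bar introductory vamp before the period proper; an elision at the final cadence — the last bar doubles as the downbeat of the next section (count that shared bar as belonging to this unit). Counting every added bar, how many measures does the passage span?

10 measures

Basic parallel period: 3 + 3 = 6 bars.
6 (basic form) + 2 (link) + 2 (introduction) = 10.
The elision shares a bar with the next section but does not change this unit's count.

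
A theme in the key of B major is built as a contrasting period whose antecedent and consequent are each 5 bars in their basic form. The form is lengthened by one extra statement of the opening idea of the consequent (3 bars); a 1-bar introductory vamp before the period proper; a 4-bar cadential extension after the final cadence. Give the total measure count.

18 measures

Basic contrasting period: 5 + 5 = 10 bars.
10 (basic form) + 3 (extra statement) + 1 (introduction) + 4 (cadential extension) = 18.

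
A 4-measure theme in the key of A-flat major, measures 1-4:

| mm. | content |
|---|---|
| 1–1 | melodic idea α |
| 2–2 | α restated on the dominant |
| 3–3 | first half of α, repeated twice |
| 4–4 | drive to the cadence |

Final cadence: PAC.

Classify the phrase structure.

Basic idea (m. 1) + its repetition (m. 2) form the presentation; fragmentation and cadence (mm. 3–4) form the continuation — the 4-bar whole is a sentence.

sentence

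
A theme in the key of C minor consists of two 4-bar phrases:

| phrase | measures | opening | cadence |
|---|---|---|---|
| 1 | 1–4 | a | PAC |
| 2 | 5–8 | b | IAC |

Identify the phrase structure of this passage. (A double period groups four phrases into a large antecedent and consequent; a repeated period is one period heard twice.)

phrase group

The second phrase closes with an imperfect authentic cadence, which is not stronger than the first phrase's perfect authentic cadence; without a weak→strong cadential pair there is no antecedent–consequent relationship, so this is a phrase group rather than a period.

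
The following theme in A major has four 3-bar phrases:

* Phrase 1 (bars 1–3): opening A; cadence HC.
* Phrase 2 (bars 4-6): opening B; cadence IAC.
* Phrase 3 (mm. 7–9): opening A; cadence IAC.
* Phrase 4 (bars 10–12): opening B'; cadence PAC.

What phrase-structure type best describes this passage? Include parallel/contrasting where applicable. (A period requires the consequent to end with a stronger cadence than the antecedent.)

Four phrases in two halves: the first half (bars 1–6) ends with an imperfect authentic cadence, the second (mm. 7–12) with a perfect authentic cadence — a large antecedent–consequent pair, i.e. a double period.
Phrase 3 begins with the same material as phrase 1, making it parallel.

parallel double period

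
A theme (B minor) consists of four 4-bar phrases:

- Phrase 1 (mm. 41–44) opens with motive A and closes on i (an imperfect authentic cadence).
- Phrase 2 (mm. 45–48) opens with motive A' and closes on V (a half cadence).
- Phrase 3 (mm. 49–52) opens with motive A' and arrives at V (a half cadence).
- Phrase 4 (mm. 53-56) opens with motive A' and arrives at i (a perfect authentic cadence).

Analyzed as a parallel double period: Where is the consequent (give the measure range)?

In a double period the four phrases pair into a large antecedent (phrases 1–2, ending half cadence) and a large consequent (phrases 3–4, ending perfect authentic cadence). The consequent spans mm. 49-56.

measures 49–56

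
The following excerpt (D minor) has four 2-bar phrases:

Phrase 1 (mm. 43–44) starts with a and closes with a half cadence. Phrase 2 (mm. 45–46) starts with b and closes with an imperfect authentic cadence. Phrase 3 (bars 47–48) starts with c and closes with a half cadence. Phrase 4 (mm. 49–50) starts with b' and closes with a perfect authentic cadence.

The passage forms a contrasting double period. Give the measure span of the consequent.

In a double period the four phrases pair into a large antecedent (phrases 1–2, ending imperfect authentic cadence) and a large consequent (phrases 3–4, ending perfect authentic cadence). The consequent spans measures 47–50.

measures 47–50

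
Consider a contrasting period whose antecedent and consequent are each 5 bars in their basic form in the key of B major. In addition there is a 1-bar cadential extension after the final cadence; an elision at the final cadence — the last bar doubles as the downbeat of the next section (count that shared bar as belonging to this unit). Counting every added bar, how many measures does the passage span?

11 measures

Basic contrasting period: 5 + 5 = 10 bars.
10 (basic form) + 1 (cadential extension) = 11.
The elision shares a bar with the next section but does not change this unit's count.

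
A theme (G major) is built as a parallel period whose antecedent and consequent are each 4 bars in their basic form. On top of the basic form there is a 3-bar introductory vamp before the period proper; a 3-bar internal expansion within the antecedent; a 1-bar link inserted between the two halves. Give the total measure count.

15 measures

Basic parallel period: 4 + 4 = 8 bars.
8 (basic form) + 3 (introduction) + 3 (internal expansion) + 1 (link) = 15.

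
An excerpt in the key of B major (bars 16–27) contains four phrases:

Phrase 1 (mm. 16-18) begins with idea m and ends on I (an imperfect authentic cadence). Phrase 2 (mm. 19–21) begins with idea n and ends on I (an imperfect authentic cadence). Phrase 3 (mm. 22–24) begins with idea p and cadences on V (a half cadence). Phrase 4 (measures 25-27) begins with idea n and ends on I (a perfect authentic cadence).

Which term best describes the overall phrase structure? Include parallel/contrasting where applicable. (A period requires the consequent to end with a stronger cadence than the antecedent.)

contrasting double period

Four phrases in two halves: the first half (mm. 16–21) ends with an imperfect authentic cadence, the second (mm. 22–27) with a perfect authentic cadence — a large antecedent–consequent pair, i.e. a double period.
Phrase 3 begins with different material from phrase 1, making it contrasting.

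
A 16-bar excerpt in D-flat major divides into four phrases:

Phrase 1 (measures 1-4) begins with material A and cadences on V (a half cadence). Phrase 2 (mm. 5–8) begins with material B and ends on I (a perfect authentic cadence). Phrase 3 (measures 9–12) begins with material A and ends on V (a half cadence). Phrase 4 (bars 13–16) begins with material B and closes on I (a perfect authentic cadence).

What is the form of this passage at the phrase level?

repeated period

The cadence pattern HC–PAC–HC–PAC is weak–strong twice, and phrases 3–4 restate phrases 1–2: a period heard twice, not a double period (which would end weakly at phrase 2).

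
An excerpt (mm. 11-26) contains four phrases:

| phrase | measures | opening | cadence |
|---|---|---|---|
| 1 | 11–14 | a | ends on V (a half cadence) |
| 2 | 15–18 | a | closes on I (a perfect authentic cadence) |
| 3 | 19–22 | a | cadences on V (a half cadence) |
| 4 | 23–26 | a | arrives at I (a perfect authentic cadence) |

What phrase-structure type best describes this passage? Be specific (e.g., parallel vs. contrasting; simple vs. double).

The cadence pattern HC–PAC–HC–PAC is weak–strong twice, and phrases 3–4 restate phrases 1–2: a period heard twice, not a double period (which would end weakly at phrase 2).

repeated period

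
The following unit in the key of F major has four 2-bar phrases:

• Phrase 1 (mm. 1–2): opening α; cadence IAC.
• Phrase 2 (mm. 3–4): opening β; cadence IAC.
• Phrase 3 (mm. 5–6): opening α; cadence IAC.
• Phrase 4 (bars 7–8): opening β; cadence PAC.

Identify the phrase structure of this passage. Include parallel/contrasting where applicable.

Four phrases in two halves: the first half (measures 1–4) ends with an imperfect authentic cadence, the second (mm. 5-8) with a perfect authentic cadence — a large antecedent–consequent pair, i.e. a double period.
Phrase 3 begins with the same material as phrase 1, making it parallel.

parallel double period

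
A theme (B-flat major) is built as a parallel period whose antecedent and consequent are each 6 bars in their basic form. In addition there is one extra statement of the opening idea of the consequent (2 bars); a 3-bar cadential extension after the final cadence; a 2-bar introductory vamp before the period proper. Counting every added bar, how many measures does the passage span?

Basic parallel period: 6 + 6 = 12 bars.
12 (basic form) + 2 (extra statement) + 3 (cadential extension) + 2 (introduction) = 19.

19 measures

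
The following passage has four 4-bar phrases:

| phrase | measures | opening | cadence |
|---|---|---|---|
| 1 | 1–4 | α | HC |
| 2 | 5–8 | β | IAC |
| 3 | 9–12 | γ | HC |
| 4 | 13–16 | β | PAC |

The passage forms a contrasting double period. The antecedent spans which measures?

measures 1–8

In a double period the four phrases pair into a large antecedent (phrases 1–2, ending imperfect authentic cadence) and a large consequent (phrases 3–4, ending perfect authentic cadence). The antecedent spans mm. 1–8.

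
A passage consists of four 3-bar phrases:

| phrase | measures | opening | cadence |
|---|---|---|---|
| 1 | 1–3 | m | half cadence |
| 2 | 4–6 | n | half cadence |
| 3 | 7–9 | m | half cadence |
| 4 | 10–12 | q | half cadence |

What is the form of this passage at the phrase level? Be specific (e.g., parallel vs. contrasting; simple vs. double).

Phrase 4 ends with a half cadence, no stronger than phrase 2's half cadence, so the four phrases do not form a double period; nor do phrases 3–4 duplicate 1–2, so it is not a repeated period. With no phrase reaching a conclusive cadence, the passage is a phrase group.

phrase group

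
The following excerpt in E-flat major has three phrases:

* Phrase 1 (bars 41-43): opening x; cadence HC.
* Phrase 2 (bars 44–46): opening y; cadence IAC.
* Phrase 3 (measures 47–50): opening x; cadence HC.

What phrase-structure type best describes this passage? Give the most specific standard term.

The final phrase closes with a half cadence, which is not stronger than the preceding imperfect authentic cadence; the 3 phrases lack an overall antecedent–consequent design and so form a phrase group.

phrase group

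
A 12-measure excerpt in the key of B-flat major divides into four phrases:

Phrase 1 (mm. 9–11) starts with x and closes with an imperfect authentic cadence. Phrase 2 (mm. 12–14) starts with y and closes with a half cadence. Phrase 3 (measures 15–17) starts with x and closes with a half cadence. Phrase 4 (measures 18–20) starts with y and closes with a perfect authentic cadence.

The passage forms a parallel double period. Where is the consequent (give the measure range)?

measures 15–20

In a double period the four phrases pair into a large antecedent (phrases 1–2, ending half cadence) and a large consequent (phrases 3–4, ending perfect authentic cadence). The consequent spans bars 15-20.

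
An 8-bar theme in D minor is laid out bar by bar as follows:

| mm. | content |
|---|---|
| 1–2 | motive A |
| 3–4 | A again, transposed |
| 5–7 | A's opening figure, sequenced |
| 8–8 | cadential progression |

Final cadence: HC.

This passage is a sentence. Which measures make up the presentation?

The presentation of a sentence is the basic idea (mm. 1–2) plus its repetition (mm. 3-4); the presentation is therefore bars 1–4.

measures 1–4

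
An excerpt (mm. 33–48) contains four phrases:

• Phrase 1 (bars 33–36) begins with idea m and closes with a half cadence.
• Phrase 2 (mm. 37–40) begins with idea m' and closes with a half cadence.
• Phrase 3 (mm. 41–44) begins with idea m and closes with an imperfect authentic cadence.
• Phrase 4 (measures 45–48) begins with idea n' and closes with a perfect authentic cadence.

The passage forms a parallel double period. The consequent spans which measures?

measures 41–48

In a double period the four phrases pair into a large antecedent (phrases 1–2, ending half cadence) and a large consequent (phrases 3–4, ending perfect authentic cadence). The consequent spans bars 41–48.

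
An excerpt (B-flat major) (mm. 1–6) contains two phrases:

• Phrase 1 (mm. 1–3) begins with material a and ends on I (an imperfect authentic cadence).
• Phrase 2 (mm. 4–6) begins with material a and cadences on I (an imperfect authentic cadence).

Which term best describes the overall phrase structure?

Both phrases have the same opening (a) and the same cadence (imperfect authentic cadence): the second is a restatement, not a consequent, so this is a repeated phrase rather than a period.

repeated phrase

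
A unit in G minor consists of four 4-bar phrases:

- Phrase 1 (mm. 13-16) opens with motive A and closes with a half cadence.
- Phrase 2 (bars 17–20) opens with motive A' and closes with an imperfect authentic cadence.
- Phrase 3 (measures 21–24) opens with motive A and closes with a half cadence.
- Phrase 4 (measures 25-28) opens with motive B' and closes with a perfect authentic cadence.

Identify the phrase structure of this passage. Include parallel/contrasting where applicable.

Four phrases in two halves: the first half (mm. 13-20) ends with an imperfect authentic cadence, the second (mm. 21–28) with a perfect authentic cadence — a large antecedent–consequent pair, i.e. a double period.
Phrase 3 begins with the same material as phrase 1, making it parallel.

parallel double period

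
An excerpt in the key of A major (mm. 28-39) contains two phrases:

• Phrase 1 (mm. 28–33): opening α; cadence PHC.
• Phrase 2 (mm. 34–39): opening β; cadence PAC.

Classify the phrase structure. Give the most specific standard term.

contrasting period

Phrase 1 ends with a Phrygian half cadence (weaker) and phrase 2 with a perfect authentic cadence (stronger): antecedent + consequent = a period.
The two phrases open with different material (α / β), so the period is contrasting.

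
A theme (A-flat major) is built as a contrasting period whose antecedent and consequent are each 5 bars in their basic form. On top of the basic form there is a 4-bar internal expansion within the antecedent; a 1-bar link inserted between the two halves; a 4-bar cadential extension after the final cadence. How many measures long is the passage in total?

Basic contrasting period: 5 + 5 = 10 bars.
10 (basic form) + 4 (internal expansion) + 1 (link) + 4 (cadential extension) = 19.

19 measures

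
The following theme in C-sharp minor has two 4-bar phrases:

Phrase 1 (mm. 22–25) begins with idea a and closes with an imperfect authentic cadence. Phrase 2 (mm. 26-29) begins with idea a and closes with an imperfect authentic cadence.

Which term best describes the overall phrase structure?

repeated phrase

Both phrases have the same opening (a) and the same cadence (imperfect authentic cadence): the second is a restatement, not a consequent, so this is a repeated phrase rather than a period.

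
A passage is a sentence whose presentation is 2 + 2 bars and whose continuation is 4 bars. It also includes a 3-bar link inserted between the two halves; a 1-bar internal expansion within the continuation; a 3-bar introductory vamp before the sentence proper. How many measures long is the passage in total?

15 measures

Basic sentence: 2 + 2 + 4 = 8 bars.
8 (basic form) + 3 (link) + 1 (internal expansion) + 3 (introduction) = 15.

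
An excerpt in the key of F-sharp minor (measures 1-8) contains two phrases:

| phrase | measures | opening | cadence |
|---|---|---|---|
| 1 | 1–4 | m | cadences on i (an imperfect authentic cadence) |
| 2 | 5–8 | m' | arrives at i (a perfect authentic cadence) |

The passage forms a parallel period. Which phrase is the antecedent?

The phrase ending with the weaker cadence (imperfect authentic cadence) is the antecedent; the one ending more conclusively (perfect authentic cadence) is the consequent. The antecedent is phrase 1.

phrase 1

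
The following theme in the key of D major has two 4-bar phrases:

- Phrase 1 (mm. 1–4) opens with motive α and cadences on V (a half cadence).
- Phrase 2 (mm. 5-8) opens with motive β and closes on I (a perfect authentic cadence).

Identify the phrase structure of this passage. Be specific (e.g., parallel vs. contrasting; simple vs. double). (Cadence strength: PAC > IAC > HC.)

contrasting period

Phrase 1 ends with a half cadence (weaker) and phrase 2 with a perfect authentic cadence (stronger): antecedent + consequent = a period.
The two phrases open with different material (α / β), so the period is contrasting.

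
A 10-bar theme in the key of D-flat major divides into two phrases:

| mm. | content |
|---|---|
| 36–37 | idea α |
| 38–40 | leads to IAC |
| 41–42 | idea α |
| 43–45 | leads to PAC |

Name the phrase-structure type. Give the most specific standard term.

Phrase 1 ends with an imperfect authentic cadence (weaker) and phrase 2 with a perfect authentic cadence (stronger): antecedent + consequent = a period.
The two phrases open with the same material (α / α), so the period is parallel.

parallel period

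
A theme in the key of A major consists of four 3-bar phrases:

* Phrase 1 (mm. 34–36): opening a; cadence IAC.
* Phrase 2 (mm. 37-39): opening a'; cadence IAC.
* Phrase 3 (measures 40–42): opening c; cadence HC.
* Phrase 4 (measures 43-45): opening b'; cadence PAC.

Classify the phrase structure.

Four phrases in two halves: the first half (measures 34–39) ends with an imperfect authentic cadence, the second (measures 40–45) with a perfect authentic cadence — a large antecedent–consequent pair, i.e. a double period.
Phrase 3 begins with different material from phrase 1, making it contrasting.

contrasting double period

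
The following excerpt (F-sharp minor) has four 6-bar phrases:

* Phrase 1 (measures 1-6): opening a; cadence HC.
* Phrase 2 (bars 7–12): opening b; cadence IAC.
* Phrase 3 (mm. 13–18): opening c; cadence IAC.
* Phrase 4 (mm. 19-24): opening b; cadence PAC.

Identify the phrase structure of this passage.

contrasting double period

Four phrases in two halves: the first half (measures 1-12) ends with an imperfect authentic cadence, the second (mm. 13–24) with a perfect authentic cadence — a large antecedent–consequent pair, i.e. a double period.
Phrase 3 begins with different material from phrase 1, making it contrasting.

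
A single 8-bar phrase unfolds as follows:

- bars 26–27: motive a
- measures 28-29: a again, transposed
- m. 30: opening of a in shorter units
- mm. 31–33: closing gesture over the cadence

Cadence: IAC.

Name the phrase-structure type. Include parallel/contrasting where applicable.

sentence

Basic idea (measures 26–27) + its repetition (bars 28–29) form the presentation; fragmentation and cadence (mm. 30-33) form the continuation — the 8-bar whole is a sentence.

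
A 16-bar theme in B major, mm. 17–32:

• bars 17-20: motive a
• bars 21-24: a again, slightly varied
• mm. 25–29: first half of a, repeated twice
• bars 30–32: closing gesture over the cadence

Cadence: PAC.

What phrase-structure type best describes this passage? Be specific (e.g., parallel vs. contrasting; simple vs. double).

Basic idea (mm. 17–20) + its repetition (measures 21–24) form the presentation; fragmentation and cadence (mm. 25-32) form the continuation — the 16-bar whole is a sentence.

sentence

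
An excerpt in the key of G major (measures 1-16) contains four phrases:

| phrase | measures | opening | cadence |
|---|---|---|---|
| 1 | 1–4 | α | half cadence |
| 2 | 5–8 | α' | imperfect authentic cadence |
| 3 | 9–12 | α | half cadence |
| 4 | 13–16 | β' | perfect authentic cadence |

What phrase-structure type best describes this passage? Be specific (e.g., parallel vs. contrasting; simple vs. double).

parallel double period

Four phrases in two halves: the first half (bars 1–8) ends with an imperfect authentic cadence, the second (mm. 9–16) with a perfect authentic cadence — a large antecedent–consequent pair, i.e. a double period.
Phrase 3 begins with the same material as phrase 1, making it parallel.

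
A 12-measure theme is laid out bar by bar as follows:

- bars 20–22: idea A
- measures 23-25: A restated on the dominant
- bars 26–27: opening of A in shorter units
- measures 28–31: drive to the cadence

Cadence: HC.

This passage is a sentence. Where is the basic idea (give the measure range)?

measures 20–22

The presentation of a sentence is the basic idea (mm. 20–22) plus its repetition (mm. 23–25); the basic idea is therefore mm. 20–22.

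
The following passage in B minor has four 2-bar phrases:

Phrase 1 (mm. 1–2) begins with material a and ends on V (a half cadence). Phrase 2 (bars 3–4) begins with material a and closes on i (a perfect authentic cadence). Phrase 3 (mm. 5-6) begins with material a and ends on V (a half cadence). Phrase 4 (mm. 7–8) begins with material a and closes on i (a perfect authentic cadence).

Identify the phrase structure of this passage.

repeated period

The cadence pattern HC–PAC–HC–PAC is weak–strong twice, and phrases 3–4 restate phrases 1–2: a period heard twice, not a double period (which would end weakly at phrase 2).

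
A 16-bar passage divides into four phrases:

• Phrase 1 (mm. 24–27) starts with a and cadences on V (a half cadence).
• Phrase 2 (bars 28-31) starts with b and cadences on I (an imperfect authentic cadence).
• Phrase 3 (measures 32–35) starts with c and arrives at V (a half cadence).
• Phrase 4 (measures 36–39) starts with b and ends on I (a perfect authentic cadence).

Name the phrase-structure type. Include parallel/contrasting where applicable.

contrasting double period

Four phrases in two halves: the first half (measures 24–31) ends with an imperfect authentic cadence, the second (mm. 32–39) with a perfect authentic cadence — a large antecedent–consequent pair, i.e. a double period.
Phrase 3 begins with different material from phrase 1, making it contrasting.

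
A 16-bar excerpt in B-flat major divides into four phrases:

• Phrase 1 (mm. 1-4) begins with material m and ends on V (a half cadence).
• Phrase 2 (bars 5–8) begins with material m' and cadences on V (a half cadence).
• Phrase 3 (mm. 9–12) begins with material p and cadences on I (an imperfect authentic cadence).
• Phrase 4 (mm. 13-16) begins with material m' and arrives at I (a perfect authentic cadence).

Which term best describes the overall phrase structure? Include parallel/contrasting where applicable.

contrasting double period

Four phrases in two halves: the first half (mm. 1-8) ends with a half cadence, the second (measures 9-16) with a perfect authentic cadence — a large antecedent–consequent pair, i.e. a double period.
Phrase 3 begins with different material from phrase 1, making it contrasting.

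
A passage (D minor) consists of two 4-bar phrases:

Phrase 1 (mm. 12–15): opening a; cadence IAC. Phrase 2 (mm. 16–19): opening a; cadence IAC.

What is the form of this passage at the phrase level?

Both phrases have the same opening (a) and the same cadence (imperfect authentic cadence): the second is a restatement, not a consequent, so this is a repeated phrase rather than a period.

repeated phrase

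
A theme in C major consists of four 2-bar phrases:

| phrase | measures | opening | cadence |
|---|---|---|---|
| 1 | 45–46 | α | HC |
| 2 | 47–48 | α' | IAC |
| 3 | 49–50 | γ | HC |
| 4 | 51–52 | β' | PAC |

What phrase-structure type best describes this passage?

Four phrases in two halves: the first half (mm. 45–48) ends with an imperfect authentic cadence, the second (mm. 49–52) with a perfect authentic cadence — a large antecedent–consequent pair, i.e. a double period.
Phrase 3 begins with different material from phrase 1, making it contrasting.

contrasting double period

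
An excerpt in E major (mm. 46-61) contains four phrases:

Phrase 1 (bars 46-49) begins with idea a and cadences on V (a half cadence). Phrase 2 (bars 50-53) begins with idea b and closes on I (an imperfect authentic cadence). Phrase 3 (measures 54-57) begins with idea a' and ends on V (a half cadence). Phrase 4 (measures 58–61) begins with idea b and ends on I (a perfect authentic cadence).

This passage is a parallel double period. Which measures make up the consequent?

measures 54–61

In a double period the four phrases pair into a large antecedent (phrases 1–2, ending imperfect authentic cadence) and a large consequent (phrases 3–4, ending perfect authentic cadence). The consequent spans mm. 54–61.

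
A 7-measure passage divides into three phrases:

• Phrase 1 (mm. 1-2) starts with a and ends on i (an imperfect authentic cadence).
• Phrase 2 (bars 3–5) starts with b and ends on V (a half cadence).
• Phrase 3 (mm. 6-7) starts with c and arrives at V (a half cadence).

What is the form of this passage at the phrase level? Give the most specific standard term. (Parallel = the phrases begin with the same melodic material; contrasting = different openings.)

phrase group

The final phrase closes with a half cadence, which is not stronger than the preceding half cadence; the 3 phrases lack an overall antecedent–consequent design and so form a phrase group.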